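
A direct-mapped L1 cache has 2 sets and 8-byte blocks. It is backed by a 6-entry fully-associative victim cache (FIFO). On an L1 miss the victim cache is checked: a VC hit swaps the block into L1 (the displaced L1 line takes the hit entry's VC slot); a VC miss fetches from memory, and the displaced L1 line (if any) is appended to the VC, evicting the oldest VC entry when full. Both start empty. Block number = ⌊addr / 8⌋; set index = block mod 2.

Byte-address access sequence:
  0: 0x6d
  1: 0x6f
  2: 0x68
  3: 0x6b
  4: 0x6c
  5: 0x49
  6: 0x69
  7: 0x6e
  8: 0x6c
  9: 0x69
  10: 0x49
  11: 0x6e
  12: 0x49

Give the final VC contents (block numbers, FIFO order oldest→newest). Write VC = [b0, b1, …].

0: 0x6d (blk 13, set 1) → MISS  vc=[]
1: 0x6f (blk 13, set 1) → L1-HIT  vc=[]
2: 0x68 (blk 13, set 1) → L1-HIT  vc=[]
3: 0x6b (blk 13, set 1) → L1-HIT  vc=[]
4: 0x6c (blk 13, set 1) → L1-HIT  vc=[]
5: 0x49 (blk 9, set 1) → MISS  vc=[13]
6: 0x69 (blk 13, set 1) → VC-HIT  vc=[9]
7: 0x6e (blk 13, set 1) → L1-HIT  vc=[9]
8: 0x6c (blk 13, set 1) → L1-HIT  vc=[9]
9: 0x69 (blk 13, set 1) → L1-HIT  vc=[9]
10: 0x49 (blk 9, set 1) → VC-HIT  vc=[13]
11: 0x6e (blk 13, set 1) → VC-HIT  vc=[9]
12: 0x49 (blk 9, set 1) → VC-HIT  vc=[13]

VC = [13]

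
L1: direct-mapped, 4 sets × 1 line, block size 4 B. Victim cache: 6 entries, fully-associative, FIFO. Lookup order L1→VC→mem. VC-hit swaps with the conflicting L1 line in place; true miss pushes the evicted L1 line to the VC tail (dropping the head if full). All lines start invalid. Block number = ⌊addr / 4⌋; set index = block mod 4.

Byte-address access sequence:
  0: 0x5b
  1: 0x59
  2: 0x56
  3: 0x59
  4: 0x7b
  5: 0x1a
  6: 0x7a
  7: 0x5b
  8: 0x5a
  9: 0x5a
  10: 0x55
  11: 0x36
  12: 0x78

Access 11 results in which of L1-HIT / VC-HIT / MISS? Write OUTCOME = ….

OUTCOME = MISS

  [0] addr=0x5b blk=22 s=2: MISS | VC []
  [1] addr=0x59 blk=22 s=2: L1-HIT | VC []
  [2] addr=0x56 blk=21 s=1: MISS | VC []
  [3] addr=0x59 blk=22 s=2: L1-HIT | VC []
  [4] addr=0x7b blk=30 s=2: MISS | VC [22]
  [5] addr=0x1a blk=6 s=2: MISS | VC [22, 30]
  [6] addr=0x7a blk=30 s=2: VC-HIT | VC [22, 6]
  [7] addr=0x5b blk=22 s=2: VC-HIT | VC [30, 6]
  [8] addr=0x5a blk=22 s=2: L1-HIT | VC [30, 6]
  [9] addr=0x5a blk=22 s=2: L1-HIT | VC [30, 6]
  [10] addr=0x55 blk=21 s=1: L1-HIT | VC [30, 6]
  [11] addr=0x36 blk=13 s=1: MISS | VC [30, 6, 21]
  [12] addr=0x78 blk=30 s=2: VC-HIT | VC [22, 6, 21]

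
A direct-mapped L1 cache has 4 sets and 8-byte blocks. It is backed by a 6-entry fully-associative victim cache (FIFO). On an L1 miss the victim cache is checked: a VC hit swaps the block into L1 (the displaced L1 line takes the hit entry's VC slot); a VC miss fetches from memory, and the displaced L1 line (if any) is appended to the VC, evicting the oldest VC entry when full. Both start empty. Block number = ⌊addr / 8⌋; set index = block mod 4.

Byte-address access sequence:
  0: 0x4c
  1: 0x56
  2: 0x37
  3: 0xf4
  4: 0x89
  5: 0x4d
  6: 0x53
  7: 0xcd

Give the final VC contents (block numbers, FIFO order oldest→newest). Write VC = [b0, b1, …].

VC = [30, 6, 17, 9]

  [0] addr=0x4c blk=9 s=1: MISS | VC []
  [1] addr=0x56 blk=10 s=2: MISS | VC []
  [2] addr=0x37 blk=6 s=2: MISS | VC [10]
  [3] addr=0xf4 blk=30 s=2: MISS | VC [10, 6]
  [4] addr=0x89 blk=17 s=1: MISS | VC [10, 6, 9]
  [5] addr=0x4d blk=9 s=1: VC-HIT | VC [10, 6, 17]
  [6] addr=0x53 blk=10 s=2: VC-HIT | VC [30, 6, 17]
  [7] addr=0xcd blk=25 s=1: MISS | VC [30, 6, 17, 9]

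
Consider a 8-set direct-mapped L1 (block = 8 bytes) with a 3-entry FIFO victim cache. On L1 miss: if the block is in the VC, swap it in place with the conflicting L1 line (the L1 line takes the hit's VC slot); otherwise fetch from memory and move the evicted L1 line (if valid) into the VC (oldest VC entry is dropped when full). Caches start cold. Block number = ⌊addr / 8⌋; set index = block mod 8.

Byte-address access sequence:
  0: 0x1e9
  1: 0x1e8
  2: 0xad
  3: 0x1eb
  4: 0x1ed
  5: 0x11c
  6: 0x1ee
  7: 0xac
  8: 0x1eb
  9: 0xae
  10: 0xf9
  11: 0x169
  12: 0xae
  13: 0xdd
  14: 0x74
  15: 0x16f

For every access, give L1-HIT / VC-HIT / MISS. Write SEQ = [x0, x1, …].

SEQ = [MISS, L1-HIT, MISS, VC-HIT, L1-HIT, MISS, L1-HIT, VC-HIT, VC-HIT, VC-HIT, MISS, MISS, VC-HIT, MISS, MISS, VC-HIT]

  [0] addr=0x1e9 blk=61 s=5: MISS | VC []
  [1] addr=0x1e8 blk=61 s=5: L1-HIT | VC []
  [2] addr=0xad blk=21 s=5: MISS | VC [61]
  [3] addr=0x1eb blk=61 s=5: VC-HIT | VC [21]
  [4] addr=0x1ed blk=61 s=5: L1-HIT | VC [21]
  [5] addr=0x11c blk=35 s=3: MISS | VC [21]
  [6] addr=0x1ee blk=61 s=5: L1-HIT | VC [21]
  [7] addr=0xac blk=21 s=5: VC-HIT | VC [61]
  [8] addr=0x1eb blk=61 s=5: VC-HIT | VC [21]
  [9] addr=0xae blk=21 s=5: VC-HIT | VC [61]
  [10] addr=0xf9 blk=31 s=7: MISS | VC [61]
  [11] addr=0x169 blk=45 s=5: MISS | VC [61, 21]
  [12] addr=0xae blk=21 s=5: VC-HIT | VC [61, 45]
  [13] addr=0xdd blk=27 s=3: MISS | VC [61, 45, 35]
  [14] addr=0x74 blk=14 s=6: MISS | VC [61, 45, 35]
  [15] addr=0x16f blk=45 s=5: VC-HIT | VC [61, 21, 35]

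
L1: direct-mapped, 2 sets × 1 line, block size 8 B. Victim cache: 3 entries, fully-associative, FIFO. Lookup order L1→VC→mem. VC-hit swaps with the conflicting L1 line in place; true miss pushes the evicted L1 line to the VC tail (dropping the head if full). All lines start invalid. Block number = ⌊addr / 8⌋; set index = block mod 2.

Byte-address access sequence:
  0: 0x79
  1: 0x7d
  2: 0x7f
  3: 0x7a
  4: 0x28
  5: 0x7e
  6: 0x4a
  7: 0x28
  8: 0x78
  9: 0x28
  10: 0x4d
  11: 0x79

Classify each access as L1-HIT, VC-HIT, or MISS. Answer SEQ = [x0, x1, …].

SEQ = [MISS, L1-HIT, L1-HIT, L1-HIT, MISS, VC-HIT, MISS, VC-HIT, VC-HIT, VC-HIT, VC-HIT, VC-HIT]

#0 0x79→b15/s1 MISS; vc=[]
#1 0x7d→b15/s1 L1-HIT; vc=[]
#2 0x7f→b15/s1 L1-HIT; vc=[]
#3 0x7a→b15/s1 L1-HIT; vc=[]
#4 0x28→b5/s1 MISS; vc=[15]
#5 0x7e→b15/s1 VC-HIT; vc=[5]
#6 0x4a→b9/s1 MISS; vc=[5,15]
#7 0x28→b5/s1 VC-HIT; vc=[9,15]
#8 0x78→b15/s1 VC-HIT; vc=[9,5]
#9 0x28→b5/s1 VC-HIT; vc=[9,15]
#10 0x4d→b9/s1 VC-HIT; vc=[5,15]
#11 0x79→b15/s1 VC-HIT; vc=[5,9]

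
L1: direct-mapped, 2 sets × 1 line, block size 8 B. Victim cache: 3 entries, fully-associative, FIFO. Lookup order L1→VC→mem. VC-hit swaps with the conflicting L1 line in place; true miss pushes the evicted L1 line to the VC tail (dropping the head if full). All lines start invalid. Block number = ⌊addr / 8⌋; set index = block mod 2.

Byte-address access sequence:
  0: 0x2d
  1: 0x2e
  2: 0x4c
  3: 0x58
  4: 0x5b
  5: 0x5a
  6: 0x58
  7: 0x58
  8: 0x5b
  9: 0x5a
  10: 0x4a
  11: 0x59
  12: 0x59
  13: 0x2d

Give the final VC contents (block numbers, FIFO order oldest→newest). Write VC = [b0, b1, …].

VC = [11, 9]

#0 0x2d→b5/s1 MISS; vc=[]
#1 0x2e→b5/s1 L1-HIT; vc=[]
#2 0x4c→b9/s1 MISS; vc=[5]
#3 0x58→b11/s1 MISS; vc=[5,9]
#4 0x5b→b11/s1 L1-HIT; vc=[5,9]
#5 0x5a→b11/s1 L1-HIT; vc=[5,9]
#6 0x58→b11/s1 L1-HIT; vc=[5,9]
#7 0x58→b11/s1 L1-HIT; vc=[5,9]
#8 0x5b→b11/s1 L1-HIT; vc=[5,9]
#9 0x5a→b11/s1 L1-HIT; vc=[5,9]
#10 0x4a→b9/s1 VC-HIT; vc=[5,11]
#11 0x59→b11/s1 VC-HIT; vc=[5,9]
#12 0x59→b11/s1 L1-HIT; vc=[5,9]
#13 0x2d→b5/s1 VC-HIT; vc=[11,9]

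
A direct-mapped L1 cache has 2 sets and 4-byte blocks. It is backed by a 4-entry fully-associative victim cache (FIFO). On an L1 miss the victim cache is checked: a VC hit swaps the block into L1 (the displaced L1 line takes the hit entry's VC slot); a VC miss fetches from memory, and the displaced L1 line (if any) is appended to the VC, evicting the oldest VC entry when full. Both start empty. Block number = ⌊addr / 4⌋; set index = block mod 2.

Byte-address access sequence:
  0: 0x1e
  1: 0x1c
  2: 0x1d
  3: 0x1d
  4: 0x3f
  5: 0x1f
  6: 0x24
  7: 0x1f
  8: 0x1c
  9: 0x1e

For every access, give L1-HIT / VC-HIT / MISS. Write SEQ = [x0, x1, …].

SEQ = [MISS, L1-HIT, L1-HIT, L1-HIT, MISS, VC-HIT, MISS, VC-HIT, L1-HIT, L1-HIT]

0: 0x1e (blk 7, set 1) → MISS  vc=[]
1: 0x1c (blk 7, set 1) → L1-HIT  vc=[]
2: 0x1d (blk 7, set 1) → L1-HIT  vc=[]
3: 0x1d (blk 7, set 1) → L1-HIT  vc=[]
4: 0x3f (blk 15, set 1) → MISS  vc=[7]
5: 0x1f (blk 7, set 1) → VC-HIT  vc=[15]
6: 0x24 (blk 9, set 1) → MISS  vc=[15, 7]
7: 0x1f (blk 7, set 1) → VC-HIT  vc=[15, 9]
8: 0x1c (blk 7, set 1) → L1-HIT  vc=[15, 9]
9: 0x1e (blk 7, set 1) → L1-HIT  vc=[15, 9]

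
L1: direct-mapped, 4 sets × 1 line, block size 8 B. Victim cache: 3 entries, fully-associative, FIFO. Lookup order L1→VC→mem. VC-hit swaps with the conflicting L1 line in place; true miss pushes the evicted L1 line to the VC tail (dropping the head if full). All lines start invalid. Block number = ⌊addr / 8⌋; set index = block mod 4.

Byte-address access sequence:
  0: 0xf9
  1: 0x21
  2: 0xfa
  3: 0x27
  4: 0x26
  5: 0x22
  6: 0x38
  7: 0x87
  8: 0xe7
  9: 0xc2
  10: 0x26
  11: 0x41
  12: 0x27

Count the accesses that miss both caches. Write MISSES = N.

#0 0xf9→b31/s3 MISS; vc=[]
#1 0x21→b4/s0 MISS; vc=[]
#2 0xfa→b31/s3 L1-HIT; vc=[]
#3 0x27→b4/s0 L1-HIT; vc=[]
#4 0x26→b4/s0 L1-HIT; vc=[]
#5 0x22→b4/s0 L1-HIT; vc=[]
#6 0x38→b7/s3 MISS; vc=[31]
#7 0x87→b16/s0 MISS; vc=[31,4]
#8 0xe7→b28/s0 MISS; vc=[31,4,16]
#9 0xc2→b24/s0 MISS; vc=[4,16,28]
#10 0x26→b4/s0 VC-HIT; vc=[24,16,28]
#11 0x41→b8/s0 MISS; vc=[16,28,4]
#12 0x27→b4/s0 VC-HIT; vc=[16,28,8]

MISSES = 7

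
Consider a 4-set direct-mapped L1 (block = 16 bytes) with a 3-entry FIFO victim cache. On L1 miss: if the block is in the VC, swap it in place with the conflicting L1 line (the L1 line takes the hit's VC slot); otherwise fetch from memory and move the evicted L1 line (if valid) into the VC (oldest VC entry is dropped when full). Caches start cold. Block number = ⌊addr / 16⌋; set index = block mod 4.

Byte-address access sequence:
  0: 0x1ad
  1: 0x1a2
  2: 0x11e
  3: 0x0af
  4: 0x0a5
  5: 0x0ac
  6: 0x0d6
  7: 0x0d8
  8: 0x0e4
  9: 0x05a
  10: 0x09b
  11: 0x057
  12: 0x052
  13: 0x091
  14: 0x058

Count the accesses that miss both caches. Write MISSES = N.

MISSES = 7

  [0] addr=0x1ad blk=26 s=2: MISS | VC []
  [1] addr=0x1a2 blk=26 s=2: L1-HIT | VC []
  [2] addr=0x11e blk=17 s=1: MISS | VC []
  [3] addr=0xaf blk=10 s=2: MISS | VC [26]
  [4] addr=0xa5 blk=10 s=2: L1-HIT | VC [26]
  [5] addr=0xac blk=10 s=2: L1-HIT | VC [26]
  [6] addr=0xd6 blk=13 s=1: MISS | VC [26, 17]
  [7] addr=0xd8 blk=13 s=1: L1-HIT | VC [26, 17]
  [8] addr=0xe4 blk=14 s=2: MISS | VC [26, 17, 10]
  [9] addr=0x5a blk=5 s=1: MISS | VC [17, 10, 13]
  [10] addr=0x9b blk=9 s=1: MISS | VC [10, 13, 5]
  [11] addr=0x57 blk=5 s=1: VC-HIT | VC [10, 13, 9]
  [12] addr=0x52 blk=5 s=1: L1-HIT | VC [10, 13, 9]
  [13] addr=0x91 blk=9 s=1: VC-HIT | VC [10, 13, 5]
  [14] addr=0x58 blk=5 s=1: VC-HIT | VC [10, 13, 9]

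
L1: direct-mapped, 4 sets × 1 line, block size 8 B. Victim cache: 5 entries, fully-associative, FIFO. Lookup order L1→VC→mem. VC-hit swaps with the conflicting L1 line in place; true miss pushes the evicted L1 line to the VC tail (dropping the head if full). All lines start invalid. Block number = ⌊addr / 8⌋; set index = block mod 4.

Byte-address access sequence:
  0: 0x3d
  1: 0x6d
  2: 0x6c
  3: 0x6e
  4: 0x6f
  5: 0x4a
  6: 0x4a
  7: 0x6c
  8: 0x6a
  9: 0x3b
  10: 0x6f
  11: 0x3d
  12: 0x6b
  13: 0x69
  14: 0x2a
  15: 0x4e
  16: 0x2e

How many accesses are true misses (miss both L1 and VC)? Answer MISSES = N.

  [0] addr=0x3d blk=7 s=3: MISS | VC []
  [1] addr=0x6d blk=13 s=1: MISS | VC []
  [2] addr=0x6c blk=13 s=1: L1-HIT | VC []
  [3] addr=0x6e blk=13 s=1: L1-HIT | VC []
  [4] addr=0x6f blk=13 s=1: L1-HIT | VC []
  [5] addr=0x4a blk=9 s=1: MISS | VC [13]
  [6] addr=0x4a blk=9 s=1: L1-HIT | VC [13]
  [7] addr=0x6c blk=13 s=1: VC-HIT | VC [9]
  [8] addr=0x6a blk=13 s=1: L1-HIT | VC [9]
  [9] addr=0x3b blk=7 s=3: L1-HIT | VC [9]
  [10] addr=0x6f blk=13 s=1: L1-HIT | VC [9]
  [11] addr=0x3d blk=7 s=3: L1-HIT | VC [9]
  [12] addr=0x6b blk=13 s=1: L1-HIT | VC [9]
  [13] addr=0x69 blk=13 s=1: L1-HIT | VC [9]
  [14] addr=0x2a blk=5 s=1: MISS | VC [9, 13]
  [15] addr=0x4e blk=9 s=1: VC-HIT | VC [5, 13]
  [16] addr=0x2e blk=5 s=1: VC-HIT | VC [9, 13]

MISSES = 4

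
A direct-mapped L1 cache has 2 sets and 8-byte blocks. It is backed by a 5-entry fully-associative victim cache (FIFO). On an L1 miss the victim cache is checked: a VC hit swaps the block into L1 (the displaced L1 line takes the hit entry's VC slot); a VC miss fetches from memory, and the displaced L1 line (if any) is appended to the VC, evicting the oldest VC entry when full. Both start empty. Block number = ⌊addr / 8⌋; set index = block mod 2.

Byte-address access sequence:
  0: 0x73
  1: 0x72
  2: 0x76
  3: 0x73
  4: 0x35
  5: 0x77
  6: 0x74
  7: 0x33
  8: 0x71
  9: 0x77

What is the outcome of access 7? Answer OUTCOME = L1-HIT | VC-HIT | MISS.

OUTCOME = VC-HIT

0: 0x73 (blk 14, set 0) → MISS  vc=[]
1: 0x72 (blk 14, set 0) → L1-HIT  vc=[]
2: 0x76 (blk 14, set 0) → L1-HIT  vc=[]
3: 0x73 (blk 14, set 0) → L1-HIT  vc=[]
4: 0x35 (blk 6, set 0) → MISS  vc=[14]
5: 0x77 (blk 14, set 0) → VC-HIT  vc=[6]
6: 0x74 (blk 14, set 0) → L1-HIT  vc=[6]
7: 0x33 (blk 6, set 0) → VC-HIT  vc=[14]
8: 0x71 (blk 14, set 0) → VC-HIT  vc=[6]
9: 0x77 (blk 14, set 0) → L1-HIT  vc=[6]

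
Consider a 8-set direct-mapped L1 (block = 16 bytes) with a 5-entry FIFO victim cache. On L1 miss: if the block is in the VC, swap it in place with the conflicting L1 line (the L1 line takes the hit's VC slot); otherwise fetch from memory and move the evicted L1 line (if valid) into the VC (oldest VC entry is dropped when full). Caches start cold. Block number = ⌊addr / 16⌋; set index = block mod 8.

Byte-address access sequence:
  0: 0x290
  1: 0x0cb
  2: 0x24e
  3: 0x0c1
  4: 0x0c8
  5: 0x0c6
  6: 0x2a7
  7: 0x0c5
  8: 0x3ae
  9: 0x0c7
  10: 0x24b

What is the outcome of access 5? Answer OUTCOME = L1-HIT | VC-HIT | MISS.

OUTCOME = L1-HIT

0: 0x290 (blk 41, set 1) → MISS  vc=[]
1: 0xcb (blk 12, set 4) → MISS  vc=[]
2: 0x24e (blk 36, set 4) → MISS  vc=[12]
3: 0xc1 (blk 12, set 4) → VC-HIT  vc=[36]
4: 0xc8 (blk 12, set 4) → L1-HIT  vc=[36]
5: 0xc6 (blk 12, set 4) → L1-HIT  vc=[36]
6: 0x2a7 (blk 42, set 2) → MISS  vc=[36]
7: 0xc5 (blk 12, set 4) → L1-HIT  vc=[36]
8: 0x3ae (blk 58, set 2) → MISS  vc=[36, 42]
9: 0xc7 (blk 12, set 4) → L1-HIT  vc=[36, 42]
10: 0x24b (blk 36, set 4) → VC-HIT  vc=[12, 42]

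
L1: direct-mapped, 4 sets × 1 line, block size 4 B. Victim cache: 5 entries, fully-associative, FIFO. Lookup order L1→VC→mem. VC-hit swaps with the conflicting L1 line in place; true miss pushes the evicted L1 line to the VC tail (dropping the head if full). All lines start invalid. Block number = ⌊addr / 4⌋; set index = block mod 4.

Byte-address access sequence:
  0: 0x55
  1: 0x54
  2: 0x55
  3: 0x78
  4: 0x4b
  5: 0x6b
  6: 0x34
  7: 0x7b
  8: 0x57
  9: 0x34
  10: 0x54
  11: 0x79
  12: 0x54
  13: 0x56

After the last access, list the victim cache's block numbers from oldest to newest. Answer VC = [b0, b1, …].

VC = [26, 18, 13]

  [0] addr=0x55 blk=21 s=1: MISS | VC []
  [1] addr=0x54 blk=21 s=1: L1-HIT | VC []
  [2] addr=0x55 blk=21 s=1: L1-HIT | VC []
  [3] addr=0x78 blk=30 s=2: MISS | VC []
  [4] addr=0x4b blk=18 s=2: MISS | VC [30]
  [5] addr=0x6b blk=26 s=2: MISS | VC [30, 18]
  [6] addr=0x34 blk=13 s=1: MISS | VC [30, 18, 21]
  [7] addr=0x7b blk=30 s=2: VC-HIT | VC [26, 18, 21]
  [8] addr=0x57 blk=21 s=1: VC-HIT | VC [26, 18, 13]
  [9] addr=0x34 blk=13 s=1: VC-HIT | VC [26, 18, 21]
  [10] addr=0x54 blk=21 s=1: VC-HIT | VC [26, 18, 13]
  [11] addr=0x79 blk=30 s=2: L1-HIT | VC [26, 18, 13]
  [12] addr=0x54 blk=21 s=1: L1-HIT | VC [26, 18, 13]
  [13] addr=0x56 blk=21 s=1: L1-HIT | VC [26, 18, 13]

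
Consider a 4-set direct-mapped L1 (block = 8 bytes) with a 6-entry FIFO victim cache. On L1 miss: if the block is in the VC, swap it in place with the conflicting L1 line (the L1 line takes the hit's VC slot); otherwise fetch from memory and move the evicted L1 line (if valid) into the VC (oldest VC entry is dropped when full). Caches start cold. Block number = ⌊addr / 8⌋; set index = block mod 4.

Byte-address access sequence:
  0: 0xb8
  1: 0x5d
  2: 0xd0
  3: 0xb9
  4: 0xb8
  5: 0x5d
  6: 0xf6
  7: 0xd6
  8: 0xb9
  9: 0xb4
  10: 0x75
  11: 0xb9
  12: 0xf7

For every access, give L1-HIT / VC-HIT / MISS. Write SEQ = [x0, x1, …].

0: 0xb8 (blk 23, set 3) → MISS  vc=[]
1: 0x5d (blk 11, set 3) → MISS  vc=[23]
2: 0xd0 (blk 26, set 2) → MISS  vc=[23]
3: 0xb9 (blk 23, set 3) → VC-HIT  vc=[11]
4: 0xb8 (blk 23, set 3) → L1-HIT  vc=[11]
5: 0x5d (blk 11, set 3) → VC-HIT  vc=[23]
6: 0xf6 (blk 30, set 2) → MISS  vc=[23, 26]
7: 0xd6 (blk 26, set 2) → VC-HIT  vc=[23, 30]
8: 0xb9 (blk 23, set 3) → VC-HIT  vc=[11, 30]
9: 0xb4 (blk 22, set 2) → MISS  vc=[11, 30, 26]
10: 0x75 (blk 14, set 2) → MISS  vc=[11, 30, 26, 22]
11: 0xb9 (blk 23, set 3) → L1-HIT  vc=[11, 30, 26, 22]
12: 0xf7 (blk 30, set 2) → VC-HIT  vc=[11, 14, 26, 22]

SEQ = [MISS, MISS, MISS, VC-HIT, L1-HIT, VC-HIT, MISS, VC-HIT, VC-HIT, MISS, MISS, L1-HIT, VC-HIT]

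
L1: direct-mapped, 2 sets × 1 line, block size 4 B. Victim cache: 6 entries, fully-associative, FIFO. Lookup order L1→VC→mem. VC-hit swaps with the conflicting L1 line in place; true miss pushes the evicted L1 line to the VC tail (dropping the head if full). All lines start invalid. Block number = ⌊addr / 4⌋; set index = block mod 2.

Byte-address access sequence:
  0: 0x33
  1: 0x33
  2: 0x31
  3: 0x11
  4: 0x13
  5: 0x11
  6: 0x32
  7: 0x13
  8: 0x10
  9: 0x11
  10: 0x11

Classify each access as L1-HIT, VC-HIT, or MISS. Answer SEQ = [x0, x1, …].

SEQ = [MISS, L1-HIT, L1-HIT, MISS, L1-HIT, L1-HIT, VC-HIT, VC-HIT, L1-HIT, L1-HIT, L1-HIT]

#0 0x33→b12/s0 MISS; vc=[]
#1 0x33→b12/s0 L1-HIT; vc=[]
#2 0x31→b12/s0 L1-HIT; vc=[]
#3 0x11→b4/s0 MISS; vc=[12]
#4 0x13→b4/s0 L1-HIT; vc=[12]
#5 0x11→b4/s0 L1-HIT; vc=[12]
#6 0x32→b12/s0 VC-HIT; vc=[4]
#7 0x13→b4/s0 VC-HIT; vc=[12]
#8 0x10→b4/s0 L1-HIT; vc=[12]
#9 0x11→b4/s0 L1-HIT; vc=[12]
#10 0x11→b4/s0 L1-HIT; vc=[12]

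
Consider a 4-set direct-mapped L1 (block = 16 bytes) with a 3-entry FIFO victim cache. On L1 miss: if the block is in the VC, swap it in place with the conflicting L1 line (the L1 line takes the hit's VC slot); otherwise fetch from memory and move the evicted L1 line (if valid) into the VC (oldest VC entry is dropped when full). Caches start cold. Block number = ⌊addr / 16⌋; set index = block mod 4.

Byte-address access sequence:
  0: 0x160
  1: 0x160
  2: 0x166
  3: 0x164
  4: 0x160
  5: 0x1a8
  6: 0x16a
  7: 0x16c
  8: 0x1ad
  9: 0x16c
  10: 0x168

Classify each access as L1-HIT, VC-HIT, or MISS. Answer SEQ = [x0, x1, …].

SEQ = [MISS, L1-HIT, L1-HIT, L1-HIT, L1-HIT, MISS, VC-HIT, L1-HIT, VC-HIT, VC-HIT, L1-HIT]

  [0] addr=0x160 blk=22 s=2: MISS | VC []
  [1] addr=0x160 blk=22 s=2: L1-HIT | VC []
  [2] addr=0x166 blk=22 s=2: L1-HIT | VC []
  [3] addr=0x164 blk=22 s=2: L1-HIT | VC []
  [4] addr=0x160 blk=22 s=2: L1-HIT | VC []
  [5] addr=0x1a8 blk=26 s=2: MISS | VC [22]
  [6] addr=0x16a blk=22 s=2: VC-HIT | VC [26]
  [7] addr=0x16c blk=22 s=2: L1-HIT | VC [26]
  [8] addr=0x1ad blk=26 s=2: VC-HIT | VC [22]
  [9] addr=0x16c blk=22 s=2: VC-HIT | VC [26]
  [10] addr=0x168 blk=22 s=2: L1-HIT | VC [26]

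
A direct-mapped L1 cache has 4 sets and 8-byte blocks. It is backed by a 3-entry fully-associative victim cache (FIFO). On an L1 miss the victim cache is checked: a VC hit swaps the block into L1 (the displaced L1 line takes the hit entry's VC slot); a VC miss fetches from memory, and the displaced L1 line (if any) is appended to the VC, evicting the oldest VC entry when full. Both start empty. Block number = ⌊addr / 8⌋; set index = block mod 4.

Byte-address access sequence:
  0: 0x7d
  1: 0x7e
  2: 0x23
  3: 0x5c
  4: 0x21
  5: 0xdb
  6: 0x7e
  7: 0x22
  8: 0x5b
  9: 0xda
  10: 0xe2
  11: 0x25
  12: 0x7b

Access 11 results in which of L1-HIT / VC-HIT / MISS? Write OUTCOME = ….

OUTCOME = VC-HIT

0: 0x7d (blk 15, set 3) → MISS  vc=[]
1: 0x7e (blk 15, set 3) → L1-HIT  vc=[]
2: 0x23 (blk 4, set 0) → MISS  vc=[]
3: 0x5c (blk 11, set 3) → MISS  vc=[15]
4: 0x21 (blk 4, set 0) → L1-HIT  vc=[15]
5: 0xdb (blk 27, set 3) → MISS  vc=[15, 11]
6: 0x7e (blk 15, set 3) → VC-HIT  vc=[27, 11]
7: 0x22 (blk 4, set 0) → L1-HIT  vc=[27, 11]
8: 0x5b (blk 11, set 3) → VC-HIT  vc=[27, 15]
9: 0xda (blk 27, set 3) → VC-HIT  vc=[11, 15]
10: 0xe2 (blk 28, set 0) → MISS  vc=[11, 15, 4]
11: 0x25 (blk 4, set 0) → VC-HIT  vc=[11, 15, 28]
12: 0x7b (blk 15, set 3) → VC-HIT  vc=[11, 27, 28]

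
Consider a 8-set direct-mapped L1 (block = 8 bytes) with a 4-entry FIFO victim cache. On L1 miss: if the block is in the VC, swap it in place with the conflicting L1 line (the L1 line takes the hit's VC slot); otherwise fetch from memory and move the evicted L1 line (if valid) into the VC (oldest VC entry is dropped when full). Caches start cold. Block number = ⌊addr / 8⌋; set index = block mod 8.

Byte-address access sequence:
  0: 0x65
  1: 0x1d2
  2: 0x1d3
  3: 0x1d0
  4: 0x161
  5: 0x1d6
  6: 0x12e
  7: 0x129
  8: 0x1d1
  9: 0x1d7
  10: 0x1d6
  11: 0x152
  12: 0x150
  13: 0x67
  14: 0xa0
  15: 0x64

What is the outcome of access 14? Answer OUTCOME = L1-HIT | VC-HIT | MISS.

OUTCOME = MISS

0: 0x65 (blk 12, set 4) → MISS  vc=[]
1: 0x1d2 (blk 58, set 2) → MISS  vc=[]
2: 0x1d3 (blk 58, set 2) → L1-HIT  vc=[]
3: 0x1d0 (blk 58, set 2) → L1-HIT  vc=[]
4: 0x161 (blk 44, set 4) → MISS  vc=[12]
5: 0x1d6 (blk 58, set 2) → L1-HIT  vc=[12]
6: 0x12e (blk 37, set 5) → MISS  vc=[12]
7: 0x129 (blk 37, set 5) → L1-HIT  vc=[12]
8: 0x1d1 (blk 58, set 2) → L1-HIT  vc=[12]
9: 0x1d7 (blk 58, set 2) → L1-HIT  vc=[12]
10: 0x1d6 (blk 58, set 2) → L1-HIT  vc=[12]
11: 0x152 (blk 42, set 2) → MISS  vc=[12, 58]
12: 0x150 (blk 42, set 2) → L1-HIT  vc=[12, 58]
13: 0x67 (blk 12, set 4) → VC-HIT  vc=[44, 58]
14: 0xa0 (blk 20, set 4) → MISS  vc=[44, 58, 12]
15: 0x64 (blk 12, set 4) → VC-HIT  vc=[44, 58, 20]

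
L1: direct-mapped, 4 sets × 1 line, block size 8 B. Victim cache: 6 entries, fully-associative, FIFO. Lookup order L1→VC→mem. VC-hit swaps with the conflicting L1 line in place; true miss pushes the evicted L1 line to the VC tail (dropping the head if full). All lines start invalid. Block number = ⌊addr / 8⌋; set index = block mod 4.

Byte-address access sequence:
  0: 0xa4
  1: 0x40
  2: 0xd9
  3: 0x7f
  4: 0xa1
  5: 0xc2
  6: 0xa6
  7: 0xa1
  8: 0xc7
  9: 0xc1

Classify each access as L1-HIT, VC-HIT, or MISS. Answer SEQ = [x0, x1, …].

0: 0xa4 (blk 20, set 0) → MISS  vc=[]
1: 0x40 (blk 8, set 0) → MISS  vc=[20]
2: 0xd9 (blk 27, set 3) → MISS  vc=[20]
3: 0x7f (blk 15, set 3) → MISS  vc=[20, 27]
4: 0xa1 (blk 20, set 0) → VC-HIT  vc=[8, 27]
5: 0xc2 (blk 24, set 0) → MISS  vc=[8, 27, 20]
6: 0xa6 (blk 20, set 0) → VC-HIT  vc=[8, 27, 24]
7: 0xa1 (blk 20, set 0) → L1-HIT  vc=[8, 27, 24]
8: 0xc7 (blk 24, set 0) → VC-HIT  vc=[8, 27, 20]
9: 0xc1 (blk 24, set 0) → L1-HIT  vc=[8, 27, 20]

SEQ = [MISS, MISS, MISS, MISS, VC-HIT, MISS, VC-HIT, L1-HIT, VC-HIT, L1-HIT]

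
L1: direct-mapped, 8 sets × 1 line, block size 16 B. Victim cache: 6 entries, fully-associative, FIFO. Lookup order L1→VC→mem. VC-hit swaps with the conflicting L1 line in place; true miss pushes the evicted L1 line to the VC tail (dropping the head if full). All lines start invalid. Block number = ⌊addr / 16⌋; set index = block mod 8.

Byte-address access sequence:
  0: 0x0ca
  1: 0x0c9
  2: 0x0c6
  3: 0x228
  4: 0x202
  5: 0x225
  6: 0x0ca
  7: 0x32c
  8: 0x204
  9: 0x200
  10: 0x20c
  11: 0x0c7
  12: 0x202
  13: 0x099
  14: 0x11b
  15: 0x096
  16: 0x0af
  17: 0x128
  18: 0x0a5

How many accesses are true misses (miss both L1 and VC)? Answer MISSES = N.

MISSES = 8

0: 0xca (blk 12, set 4) → MISS  vc=[]
1: 0xc9 (blk 12, set 4) → L1-HIT  vc=[]
2: 0xc6 (blk 12, set 4) → L1-HIT  vc=[]
3: 0x228 (blk 34, set 2) → MISS  vc=[]
4: 0x202 (blk 32, set 0) → MISS  vc=[]
5: 0x225 (blk 34, set 2) → L1-HIT  vc=[]
6: 0xca (blk 12, set 4) → L1-HIT  vc=[]
7: 0x32c (blk 50, set 2) → MISS  vc=[34]
8: 0x204 (blk 32, set 0) → L1-HIT  vc=[34]
9: 0x200 (blk 32, set 0) → L1-HIT  vc=[34]
10: 0x20c (blk 32, set 0) → L1-HIT  vc=[34]
11: 0xc7 (blk 12, set 4) → L1-HIT  vc=[34]
12: 0x202 (blk 32, set 0) → L1-HIT  vc=[34]
13: 0x99 (blk 9, set 1) → MISS  vc=[34]
14: 0x11b (blk 17, set 1) → MISS  vc=[34, 9]
15: 0x96 (blk 9, set 1) → VC-HIT  vc=[34, 17]
16: 0xaf (blk 10, set 2) → MISS  vc=[34, 17, 50]
17: 0x128 (blk 18, set 2) → MISS  vc=[34, 17, 50, 10]
18: 0xa5 (blk 10, set 2) → VC-HIT  vc=[34, 17, 50, 18]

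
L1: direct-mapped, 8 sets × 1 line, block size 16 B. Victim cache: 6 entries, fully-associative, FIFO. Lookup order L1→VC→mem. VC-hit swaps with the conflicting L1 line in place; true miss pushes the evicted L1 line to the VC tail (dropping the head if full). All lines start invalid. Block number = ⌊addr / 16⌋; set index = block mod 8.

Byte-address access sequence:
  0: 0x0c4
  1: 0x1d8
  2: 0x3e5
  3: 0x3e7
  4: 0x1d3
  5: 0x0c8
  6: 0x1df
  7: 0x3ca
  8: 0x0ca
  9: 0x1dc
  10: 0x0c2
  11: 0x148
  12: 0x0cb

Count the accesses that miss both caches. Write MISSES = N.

MISSES = 5

#0 0xc4→b12/s4 MISS; vc=[]
#1 0x1d8→b29/s5 MISS; vc=[]
#2 0x3e5→b62/s6 MISS; vc=[]
#3 0x3e7→b62/s6 L1-HIT; vc=[]
#4 0x1d3→b29/s5 L1-HIT; vc=[]
#5 0xc8→b12/s4 L1-HIT; vc=[]
#6 0x1df→b29/s5 L1-HIT; vc=[]
#7 0x3ca→b60/s4 MISS; vc=[12]
#8 0xca→b12/s4 VC-HIT; vc=[60]
#9 0x1dc→b29/s5 L1-HIT; vc=[60]
#10 0xc2→b12/s4 L1-HIT; vc=[60]
#11 0x148→b20/s4 MISS; vc=[60,12]
#12 0xcb→b12/s4 VC-HIT; vc=[60,20]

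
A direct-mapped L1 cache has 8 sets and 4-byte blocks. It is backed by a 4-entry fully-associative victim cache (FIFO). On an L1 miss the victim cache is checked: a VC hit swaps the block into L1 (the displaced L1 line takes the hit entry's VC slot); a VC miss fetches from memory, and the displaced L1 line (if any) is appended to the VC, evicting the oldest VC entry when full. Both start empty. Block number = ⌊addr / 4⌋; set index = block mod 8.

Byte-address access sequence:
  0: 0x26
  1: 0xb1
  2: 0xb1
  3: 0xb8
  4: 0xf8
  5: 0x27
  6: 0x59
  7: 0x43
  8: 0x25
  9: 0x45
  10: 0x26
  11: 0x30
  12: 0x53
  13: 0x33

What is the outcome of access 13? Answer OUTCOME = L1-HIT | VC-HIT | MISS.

OUTCOME = VC-HIT

0: 0x26 (blk 9, set 1) → MISS  vc=[]
1: 0xb1 (blk 44, set 4) → MISS  vc=[]
2: 0xb1 (blk 44, set 4) → L1-HIT  vc=[]
3: 0xb8 (blk 46, set 6) → MISS  vc=[]
4: 0xf8 (blk 62, set 6) → MISS  vc=[46]
5: 0x27 (blk 9, set 1) → L1-HIT  vc=[46]
6: 0x59 (blk 22, set 6) → MISS  vc=[46, 62]
7: 0x43 (blk 16, set 0) → MISS  vc=[46, 62]
8: 0x25 (blk 9, set 1) → L1-HIT  vc=[46, 62]
9: 0x45 (blk 17, set 1) → MISS  vc=[46, 62, 9]
10: 0x26 (blk 9, set 1) → VC-HIT  vc=[46, 62, 17]
11: 0x30 (blk 12, set 4) → MISS  vc=[46, 62, 17, 44]
12: 0x53 (blk 20, set 4) → MISS  vc=[62, 17, 44, 12]
13: 0x33 (blk 12, set 4) → VC-HIT  vc=[62, 17, 44, 20]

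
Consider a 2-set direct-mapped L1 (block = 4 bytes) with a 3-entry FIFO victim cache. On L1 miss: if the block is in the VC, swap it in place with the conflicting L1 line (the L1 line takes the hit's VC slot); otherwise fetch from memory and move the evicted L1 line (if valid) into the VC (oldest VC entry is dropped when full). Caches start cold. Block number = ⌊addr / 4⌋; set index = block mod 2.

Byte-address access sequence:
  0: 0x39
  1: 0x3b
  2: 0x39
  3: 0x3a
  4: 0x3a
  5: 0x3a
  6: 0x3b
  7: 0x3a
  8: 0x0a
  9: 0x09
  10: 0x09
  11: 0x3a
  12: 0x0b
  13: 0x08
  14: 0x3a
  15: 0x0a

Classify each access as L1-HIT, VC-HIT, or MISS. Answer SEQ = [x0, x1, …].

SEQ = [MISS, L1-HIT, L1-HIT, L1-HIT, L1-HIT, L1-HIT, L1-HIT, L1-HIT, MISS, L1-HIT, L1-HIT, VC-HIT, VC-HIT, L1-HIT, VC-HIT, VC-HIT]

0: 0x39 (blk 14, set 0) → MISS  vc=[]
1: 0x3b (blk 14, set 0) → L1-HIT  vc=[]
2: 0x39 (blk 14, set 0) → L1-HIT  vc=[]
3: 0x3a (blk 14, set 0) → L1-HIT  vc=[]
4: 0x3a (blk 14, set 0) → L1-HIT  vc=[]
5: 0x3a (blk 14, set 0) → L1-HIT  vc=[]
6: 0x3b (blk 14, set 0) → L1-HIT  vc=[]
7: 0x3a (blk 14, set 0) → L1-HIT  vc=[]
8: 0xa (blk 2, set 0) → MISS  vc=[14]
9: 0x9 (blk 2, set 0) → L1-HIT  vc=[14]
10: 0x9 (blk 2, set 0) → L1-HIT  vc=[14]
11: 0x3a (blk 14, set 0) → VC-HIT  vc=[2]
12: 0xb (blk 2, set 0) → VC-HIT  vc=[14]
13: 0x8 (blk 2, set 0) → L1-HIT  vc=[14]
14: 0x3a (blk 14, set 0) → VC-HIT  vc=[2]
15: 0xa (blk 2, set 0) → VC-HIT  vc=[14]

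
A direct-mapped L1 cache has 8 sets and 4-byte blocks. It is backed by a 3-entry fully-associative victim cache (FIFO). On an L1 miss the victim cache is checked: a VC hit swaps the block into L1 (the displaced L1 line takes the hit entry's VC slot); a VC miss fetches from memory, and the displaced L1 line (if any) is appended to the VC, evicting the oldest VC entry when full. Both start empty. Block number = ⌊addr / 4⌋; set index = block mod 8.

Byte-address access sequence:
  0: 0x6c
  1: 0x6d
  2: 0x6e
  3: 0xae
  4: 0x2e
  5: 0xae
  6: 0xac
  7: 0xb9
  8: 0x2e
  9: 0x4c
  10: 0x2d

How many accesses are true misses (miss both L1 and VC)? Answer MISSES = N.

#0 0x6c→b27/s3 MISS; vc=[]
#1 0x6d→b27/s3 L1-HIT; vc=[]
#2 0x6e→b27/s3 L1-HIT; vc=[]
#3 0xae→b43/s3 MISS; vc=[27]
#4 0x2e→b11/s3 MISS; vc=[27,43]
#5 0xae→b43/s3 VC-HIT; vc=[27,11]
#6 0xac→b43/s3 L1-HIT; vc=[27,11]
#7 0xb9→b46/s6 MISS; vc=[27,11]
#8 0x2e→b11/s3 VC-HIT; vc=[27,43]
#9 0x4c→b19/s3 MISS; vc=[27,43,11]
#10 0x2d→b11/s3 VC-HIT; vc=[27,43,19]

MISSES = 5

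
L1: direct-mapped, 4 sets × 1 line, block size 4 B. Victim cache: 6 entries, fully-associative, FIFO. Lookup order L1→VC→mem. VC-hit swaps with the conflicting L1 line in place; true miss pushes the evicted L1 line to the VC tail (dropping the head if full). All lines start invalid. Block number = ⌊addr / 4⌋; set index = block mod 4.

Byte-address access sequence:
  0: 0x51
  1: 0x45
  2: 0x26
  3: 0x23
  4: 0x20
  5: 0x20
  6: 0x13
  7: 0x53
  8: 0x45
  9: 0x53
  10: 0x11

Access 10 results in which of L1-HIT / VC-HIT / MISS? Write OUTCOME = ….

#0 0x51→b20/s0 MISS; vc=[]
#1 0x45→b17/s1 MISS; vc=[]
#2 0x26→b9/s1 MISS; vc=[17]
#3 0x23→b8/s0 MISS; vc=[17,20]
#4 0x20→b8/s0 L1-HIT; vc=[17,20]
#5 0x20→b8/s0 L1-HIT; vc=[17,20]
#6 0x13→b4/s0 MISS; vc=[17,20,8]
#7 0x53→b20/s0 VC-HIT; vc=[17,4,8]
#8 0x45→b17/s1 VC-HIT; vc=[9,4,8]
#9 0x53→b20/s0 L1-HIT; vc=[9,4,8]
#10 0x11→b4/s0 VC-HIT; vc=[9,20,8]

OUTCOME = VC-HIT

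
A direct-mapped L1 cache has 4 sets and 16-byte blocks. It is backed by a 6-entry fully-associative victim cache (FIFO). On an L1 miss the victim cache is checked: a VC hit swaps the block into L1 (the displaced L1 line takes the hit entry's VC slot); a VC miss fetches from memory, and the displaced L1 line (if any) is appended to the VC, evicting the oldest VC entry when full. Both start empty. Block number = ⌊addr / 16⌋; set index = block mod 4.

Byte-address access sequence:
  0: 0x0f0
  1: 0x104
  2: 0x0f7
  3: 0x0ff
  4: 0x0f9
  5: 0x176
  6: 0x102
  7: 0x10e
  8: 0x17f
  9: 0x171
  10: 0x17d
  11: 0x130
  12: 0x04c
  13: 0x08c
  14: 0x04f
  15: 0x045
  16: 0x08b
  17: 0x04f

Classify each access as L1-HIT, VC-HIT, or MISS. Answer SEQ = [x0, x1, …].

SEQ = [MISS, MISS, L1-HIT, L1-HIT, L1-HIT, MISS, L1-HIT, L1-HIT, L1-HIT, L1-HIT, L1-HIT, MISS, MISS, MISS, VC-HIT, L1-HIT, VC-HIT, VC-HIT]

  [0] addr=0xf0 blk=15 s=3: MISS | VC []
  [1] addr=0x104 blk=16 s=0: MISS | VC []
  [2] addr=0xf7 blk=15 s=3: L1-HIT | VC []
  [3] addr=0xff blk=15 s=3: L1-HIT | VC []
  [4] addr=0xf9 blk=15 s=3: L1-HIT | VC []
  [5] addr=0x176 blk=23 s=3: MISS | VC [15]
  [6] addr=0x102 blk=16 s=0: L1-HIT | VC [15]
  [7] addr=0x10e blk=16 s=0: L1-HIT | VC [15]
  [8] addr=0x17f blk=23 s=3: L1-HIT | VC [15]
  [9] addr=0x171 blk=23 s=3: L1-HIT | VC [15]
  [10] addr=0x17d blk=23 s=3: L1-HIT | VC [15]
  [11] addr=0x130 blk=19 s=3: MISS | VC [15, 23]
  [12] addr=0x4c blk=4 s=0: MISS | VC [15, 23, 16]
  [13] addr=0x8c blk=8 s=0: MISS | VC [15, 23, 16, 4]
  [14] addr=0x4f blk=4 s=0: VC-HIT | VC [15, 23, 16, 8]
  [15] addr=0x45 blk=4 s=0: L1-HIT | VC [15, 23, 16, 8]
  [16] addr=0x8b blk=8 s=0: VC-HIT | VC [15, 23, 16, 4]
  [17] addr=0x4f blk=4 s=0: VC-HIT | VC [15, 23, 16, 8]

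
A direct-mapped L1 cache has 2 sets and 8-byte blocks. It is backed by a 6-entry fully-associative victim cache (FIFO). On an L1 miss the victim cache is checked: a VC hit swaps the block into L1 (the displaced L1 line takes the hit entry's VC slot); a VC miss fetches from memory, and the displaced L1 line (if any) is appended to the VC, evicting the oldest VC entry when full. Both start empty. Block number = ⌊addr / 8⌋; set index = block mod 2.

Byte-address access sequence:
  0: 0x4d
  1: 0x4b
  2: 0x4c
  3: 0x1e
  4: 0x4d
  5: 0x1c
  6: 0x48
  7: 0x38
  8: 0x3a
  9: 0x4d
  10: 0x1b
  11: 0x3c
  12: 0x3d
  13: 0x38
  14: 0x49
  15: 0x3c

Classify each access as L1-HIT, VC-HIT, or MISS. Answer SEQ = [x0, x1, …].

SEQ = [MISS, L1-HIT, L1-HIT, MISS, VC-HIT, VC-HIT, VC-HIT, MISS, L1-HIT, VC-HIT, VC-HIT, VC-HIT, L1-HIT, L1-HIT, VC-HIT, VC-HIT]

0: 0x4d (blk 9, set 1) → MISS  vc=[]
1: 0x4b (blk 9, set 1) → L1-HIT  vc=[]
2: 0x4c (blk 9, set 1) → L1-HIT  vc=[]
3: 0x1e (blk 3, set 1) → MISS  vc=[9]
4: 0x4d (blk 9, set 1) → VC-HIT  vc=[3]
5: 0x1c (blk 3, set 1) → VC-HIT  vc=[9]
6: 0x48 (blk 9, set 1) → VC-HIT  vc=[3]
7: 0x38 (blk 7, set 1) → MISS  vc=[3, 9]
8: 0x3a (blk 7, set 1) → L1-HIT  vc=[3, 9]
9: 0x4d (blk 9, set 1) → VC-HIT  vc=[3, 7]
10: 0x1b (blk 3, set 1) → VC-HIT  vc=[9, 7]
11: 0x3c (blk 7, set 1) → VC-HIT  vc=[9, 3]
12: 0x3d (blk 7, set 1) → L1-HIT  vc=[9, 3]
13: 0x38 (blk 7, set 1) → L1-HIT  vc=[9, 3]
14: 0x49 (blk 9, set 1) → VC-HIT  vc=[7, 3]
15: 0x3c (blk 7, set 1) → VC-HIT  vc=[9, 3]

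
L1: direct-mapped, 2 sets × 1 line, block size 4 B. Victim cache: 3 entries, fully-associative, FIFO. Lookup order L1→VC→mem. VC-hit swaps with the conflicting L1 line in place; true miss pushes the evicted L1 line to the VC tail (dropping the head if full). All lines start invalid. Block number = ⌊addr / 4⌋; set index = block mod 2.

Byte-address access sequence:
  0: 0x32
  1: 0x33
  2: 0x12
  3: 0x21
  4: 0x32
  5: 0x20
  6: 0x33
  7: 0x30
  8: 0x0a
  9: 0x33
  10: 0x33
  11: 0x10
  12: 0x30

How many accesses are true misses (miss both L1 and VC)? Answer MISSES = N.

MISSES = 4

#0 0x32→b12/s0 MISS; vc=[]
#1 0x33→b12/s0 L1-HIT; vc=[]
#2 0x12→b4/s0 MISS; vc=[12]
#3 0x21→b8/s0 MISS; vc=[12,4]
#4 0x32→b12/s0 VC-HIT; vc=[8,4]
#5 0x20→b8/s0 VC-HIT; vc=[12,4]
#6 0x33→b12/s0 VC-HIT; vc=[8,4]
#7 0x30→b12/s0 L1-HIT; vc=[8,4]
#8 0xa→b2/s0 MISS; vc=[8,4,12]
#9 0x33→b12/s0 VC-HIT; vc=[8,4,2]
#10 0x33→b12/s0 L1-HIT; vc=[8,4,2]
#11 0x10→b4/s0 VC-HIT; vc=[8,12,2]
#12 0x30→b12/s0 VC-HIT; vc=[8,4,2]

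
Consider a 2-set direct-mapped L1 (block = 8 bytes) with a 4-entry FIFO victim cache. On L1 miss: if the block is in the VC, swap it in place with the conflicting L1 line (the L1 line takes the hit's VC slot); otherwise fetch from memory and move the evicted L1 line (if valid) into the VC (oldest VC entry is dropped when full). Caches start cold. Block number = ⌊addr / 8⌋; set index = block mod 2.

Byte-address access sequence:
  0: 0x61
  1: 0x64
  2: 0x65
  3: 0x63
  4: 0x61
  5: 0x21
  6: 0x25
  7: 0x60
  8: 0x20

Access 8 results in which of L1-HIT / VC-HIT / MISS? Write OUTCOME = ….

OUTCOME = VC-HIT

0: 0x61 (blk 12, set 0) → MISS  vc=[]
1: 0x64 (blk 12, set 0) → L1-HIT  vc=[]
2: 0x65 (blk 12, set 0) → L1-HIT  vc=[]
3: 0x63 (blk 12, set 0) → L1-HIT  vc=[]
4: 0x61 (blk 12, set 0) → L1-HIT  vc=[]
5: 0x21 (blk 4, set 0) → MISS  vc=[12]
6: 0x25 (blk 4, set 0) → L1-HIT  vc=[12]
7: 0x60 (blk 12, set 0) → VC-HIT  vc=[4]
8: 0x20 (blk 4, set 0) → VC-HIT  vc=[12]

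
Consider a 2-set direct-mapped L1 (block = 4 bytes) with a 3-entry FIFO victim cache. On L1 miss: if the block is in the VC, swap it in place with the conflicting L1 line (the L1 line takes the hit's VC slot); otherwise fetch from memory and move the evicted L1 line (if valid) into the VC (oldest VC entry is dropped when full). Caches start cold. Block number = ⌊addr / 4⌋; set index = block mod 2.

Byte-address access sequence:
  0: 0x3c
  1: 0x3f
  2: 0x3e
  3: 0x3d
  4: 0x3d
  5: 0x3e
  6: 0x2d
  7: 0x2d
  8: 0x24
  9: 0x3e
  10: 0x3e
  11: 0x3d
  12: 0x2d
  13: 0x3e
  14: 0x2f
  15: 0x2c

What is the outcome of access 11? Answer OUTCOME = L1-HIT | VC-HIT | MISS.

OUTCOME = L1-HIT

#0 0x3c→b15/s1 MISS; vc=[]
#1 0x3f→b15/s1 L1-HIT; vc=[]
#2 0x3e→b15/s1 L1-HIT; vc=[]
#3 0x3d→b15/s1 L1-HIT; vc=[]
#4 0x3d→b15/s1 L1-HIT; vc=[]
#5 0x3e→b15/s1 L1-HIT; vc=[]
#6 0x2d→b11/s1 MISS; vc=[15]
#7 0x2d→b11/s1 L1-HIT; vc=[15]
#8 0x24→b9/s1 MISS; vc=[15,11]
#9 0x3e→b15/s1 VC-HIT; vc=[9,11]
#10 0x3e→b15/s1 L1-HIT; vc=[9,11]
#11 0x3d→b15/s1 L1-HIT; vc=[9,11]
#12 0x2d→b11/s1 VC-HIT; vc=[9,15]
#13 0x3e→b15/s1 VC-HIT; vc=[9,11]
#14 0x2f→b11/s1 VC-HIT; vc=[9,15]
#15 0x2c→b11/s1 L1-HIT; vc=[9,15]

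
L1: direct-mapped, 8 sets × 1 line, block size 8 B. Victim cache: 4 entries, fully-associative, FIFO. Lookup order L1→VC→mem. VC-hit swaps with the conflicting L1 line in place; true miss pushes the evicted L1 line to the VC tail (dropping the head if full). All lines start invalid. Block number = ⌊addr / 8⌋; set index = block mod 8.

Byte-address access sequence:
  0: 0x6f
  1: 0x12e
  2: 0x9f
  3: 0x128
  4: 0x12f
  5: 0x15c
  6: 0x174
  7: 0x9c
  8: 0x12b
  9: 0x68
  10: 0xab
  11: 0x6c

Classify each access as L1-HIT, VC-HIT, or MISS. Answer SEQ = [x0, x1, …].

  [0] addr=0x6f blk=13 s=5: MISS | VC []
  [1] addr=0x12e blk=37 s=5: MISS | VC [13]
  [2] addr=0x9f blk=19 s=3: MISS | VC [13]
  [3] addr=0x128 blk=37 s=5: L1-HIT | VC [13]
  [4] addr=0x12f blk=37 s=5: L1-HIT | VC [13]
  [5] addr=0x15c blk=43 s=3: MISS | VC [13, 19]
  [6] addr=0x174 blk=46 s=6: MISS | VC [13, 19]
  [7] addr=0x9c blk=19 s=3: VC-HIT | VC [13, 43]
  [8] addr=0x12b blk=37 s=5: L1-HIT | VC [13, 43]
  [9] addr=0x68 blk=13 s=5: VC-HIT | VC [37, 43]
  [10] addr=0xab blk=21 s=5: MISS | VC [37, 43, 13]
  [11] addr=0x6c blk=13 s=5: VC-HIT | VC [37, 43, 21]

SEQ = [MISS, MISS, MISS, L1-HIT, L1-HIT, MISS, MISS, VC-HIT, L1-HIT, VC-HIT, MISS, VC-HIT]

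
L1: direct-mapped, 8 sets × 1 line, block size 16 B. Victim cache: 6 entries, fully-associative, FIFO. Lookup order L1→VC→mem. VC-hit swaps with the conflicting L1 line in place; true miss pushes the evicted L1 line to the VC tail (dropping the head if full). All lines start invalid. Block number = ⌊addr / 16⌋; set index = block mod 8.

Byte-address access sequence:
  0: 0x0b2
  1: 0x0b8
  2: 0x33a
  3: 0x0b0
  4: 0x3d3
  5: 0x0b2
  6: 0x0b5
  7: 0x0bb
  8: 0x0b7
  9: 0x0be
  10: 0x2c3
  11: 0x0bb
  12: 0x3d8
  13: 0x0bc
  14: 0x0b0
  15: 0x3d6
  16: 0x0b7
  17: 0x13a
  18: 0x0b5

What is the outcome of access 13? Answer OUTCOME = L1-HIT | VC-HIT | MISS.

  [0] addr=0xb2 blk=11 s=3: MISS | VC []
  [1] addr=0xb8 blk=11 s=3: L1-HIT | VC []
  [2] addr=0x33a blk=51 s=3: MISS | VC [11]
  [3] addr=0xb0 blk=11 s=3: VC-HIT | VC [51]
  [4] addr=0x3d3 blk=61 s=5: MISS | VC [51]
  [5] addr=0xb2 blk=11 s=3: L1-HIT | VC [51]
  [6] addr=0xb5 blk=11 s=3: L1-HIT | VC [51]
  [7] addr=0xbb blk=11 s=3: L1-HIT | VC [51]
  [8] addr=0xb7 blk=11 s=3: L1-HIT | VC [51]
  [9] addr=0xbe blk=11 s=3: L1-HIT | VC [51]
  [10] addr=0x2c3 blk=44 s=4: MISS | VC [51]
  [11] addr=0xbb blk=11 s=3: L1-HIT | VC [51]
  [12] addr=0x3d8 blk=61 s=5: L1-HIT | VC [51]
  [13] addr=0xbc blk=11 s=3: L1-HIT | VC [51]
  [14] addr=0xb0 blk=11 s=3: L1-HIT | VC [51]
  [15] addr=0x3d6 blk=61 s=5: L1-HIT | VC [51]
  [16] addr=0xb7 blk=11 s=3: L1-HIT | VC [51]
  [17] addr=0x13a blk=19 s=3: MISS | VC [51, 11]
  [18] addr=0xb5 blk=11 s=3: VC-HIT | VC [51, 19]

OUTCOME = L1-HIT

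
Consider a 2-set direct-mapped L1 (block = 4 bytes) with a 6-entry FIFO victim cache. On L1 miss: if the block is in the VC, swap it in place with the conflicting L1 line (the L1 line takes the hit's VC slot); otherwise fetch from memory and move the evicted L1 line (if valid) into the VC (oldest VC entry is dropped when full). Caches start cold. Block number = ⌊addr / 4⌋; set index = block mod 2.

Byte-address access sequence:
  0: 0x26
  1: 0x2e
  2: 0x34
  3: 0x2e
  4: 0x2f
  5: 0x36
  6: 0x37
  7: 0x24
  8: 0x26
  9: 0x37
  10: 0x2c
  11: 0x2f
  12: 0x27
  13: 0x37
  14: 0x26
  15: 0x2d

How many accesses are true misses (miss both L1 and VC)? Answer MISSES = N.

0: 0x26 (blk 9, set 1) → MISS  vc=[]
1: 0x2e (blk 11, set 1) → MISS  vc=[9]
2: 0x34 (blk 13, set 1) → MISS  vc=[9, 11]
3: 0x2e (blk 11, set 1) → VC-HIT  vc=[9, 13]
4: 0x2f (blk 11, set 1) → L1-HIT  vc=[9, 13]
5: 0x36 (blk 13, set 1) → VC-HIT  vc=[9, 11]
6: 0x37 (blk 13, set 1) → L1-HIT  vc=[9, 11]
7: 0x24 (blk 9, set 1) → VC-HIT  vc=[13, 11]
8: 0x26 (blk 9, set 1) → L1-HIT  vc=[13, 11]
9: 0x37 (blk 13, set 1) → VC-HIT  vc=[9, 11]
10: 0x2c (blk 11, set 1) → VC-HIT  vc=[9, 13]
11: 0x2f (blk 11, set 1) → L1-HIT  vc=[9, 13]
12: 0x27 (blk 9, set 1) → VC-HIT  vc=[11, 13]
13: 0x37 (blk 13, set 1) → VC-HIT  vc=[11, 9]
14: 0x26 (blk 9, set 1) → VC-HIT  vc=[11, 13]
15: 0x2d (blk 11, set 1) → VC-HIT  vc=[9, 13]

MISSES = 3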